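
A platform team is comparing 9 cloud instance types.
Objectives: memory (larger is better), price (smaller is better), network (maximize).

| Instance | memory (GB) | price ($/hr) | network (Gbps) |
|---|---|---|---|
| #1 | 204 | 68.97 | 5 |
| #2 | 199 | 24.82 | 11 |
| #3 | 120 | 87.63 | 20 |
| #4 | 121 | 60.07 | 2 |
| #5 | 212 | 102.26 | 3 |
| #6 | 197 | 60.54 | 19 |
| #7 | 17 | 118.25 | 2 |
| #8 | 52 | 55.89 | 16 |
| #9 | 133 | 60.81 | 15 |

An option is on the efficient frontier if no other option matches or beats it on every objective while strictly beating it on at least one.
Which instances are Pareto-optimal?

#1: not dominated.
#2: not dominated (best price).
#3: not dominated (best network).
#4: dominated by #2 (memory 199≥121, price 24.82≤60.07, network 11≥2).
#5: not dominated (best memory).
#6: not dominated.
#7: dominated by #1 (memory 204≥17, price 68.97≤118.25, network 5≥2).
#8: not dominated.
#9: dominated by #6 (memory 197≥133, price 60.54≤60.81, network 19≥15).

#1, #2, #3, #5, #6, #8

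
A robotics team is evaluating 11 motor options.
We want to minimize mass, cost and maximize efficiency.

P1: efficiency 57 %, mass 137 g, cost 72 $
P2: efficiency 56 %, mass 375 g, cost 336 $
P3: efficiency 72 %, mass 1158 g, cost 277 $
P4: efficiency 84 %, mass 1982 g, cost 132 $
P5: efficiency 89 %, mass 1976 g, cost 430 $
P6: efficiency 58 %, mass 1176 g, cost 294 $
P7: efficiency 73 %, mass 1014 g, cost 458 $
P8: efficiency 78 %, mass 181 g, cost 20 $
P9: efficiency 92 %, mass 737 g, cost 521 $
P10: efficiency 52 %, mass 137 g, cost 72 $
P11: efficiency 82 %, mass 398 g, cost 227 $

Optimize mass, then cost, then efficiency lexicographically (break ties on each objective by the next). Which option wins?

P1

First minimize mass: best is 137, kept {P1, P10}.
Then minimize cost: best is 72, kept {P1, P10}.
Then maximize efficiency: best is 57, kept {P1}.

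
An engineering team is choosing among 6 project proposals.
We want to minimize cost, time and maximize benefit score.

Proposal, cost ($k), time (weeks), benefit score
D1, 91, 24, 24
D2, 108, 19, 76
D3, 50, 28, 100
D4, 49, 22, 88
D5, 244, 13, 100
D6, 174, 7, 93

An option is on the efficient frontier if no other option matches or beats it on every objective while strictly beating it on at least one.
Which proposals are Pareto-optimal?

D2, D3, D4, D5, D6

D1: dominated by D4 (cost 49≤91, time 22≤24, benefit score 88≥24).
D2: not dominated.
D3: not dominated.
D4: not dominated (best cost).
D5: not dominated.
D6: not dominated (best time).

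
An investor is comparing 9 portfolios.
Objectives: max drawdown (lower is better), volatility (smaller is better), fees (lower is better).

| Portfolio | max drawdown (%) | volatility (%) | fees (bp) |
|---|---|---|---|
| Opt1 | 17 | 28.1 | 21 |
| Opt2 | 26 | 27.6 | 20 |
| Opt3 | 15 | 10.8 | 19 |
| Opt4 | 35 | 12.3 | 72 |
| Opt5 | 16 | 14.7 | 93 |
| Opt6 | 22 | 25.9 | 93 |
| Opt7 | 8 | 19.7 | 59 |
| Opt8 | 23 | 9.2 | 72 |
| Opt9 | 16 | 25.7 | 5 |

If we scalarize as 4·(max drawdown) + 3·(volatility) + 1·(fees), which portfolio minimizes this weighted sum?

Opt3

Opt1: 4·17 + 3·28.1 + 1·21 = 173.3
Opt2: 4·26 + 3·27.6 + 1·20 = 206.8
Opt3: 4·15 + 3·10.8 + 1·19 = 111.4
Opt4: 4·35 + 3·12.3 + 1·72 = 248.9
Opt5: 4·16 + 3·14.7 + 1·93 = 201.1
Opt6: 4·22 + 3·25.9 + 1·93 = 258.7
Opt7: 4·8 + 3·19.7 + 1·59 = 150.1
Opt8: 4·23 + 3·9.2 + 1·72 = 191.6
Opt9: 4·16 + 3·25.7 + 1·5 = 146.1
Lowest: Opt3 at 111.4.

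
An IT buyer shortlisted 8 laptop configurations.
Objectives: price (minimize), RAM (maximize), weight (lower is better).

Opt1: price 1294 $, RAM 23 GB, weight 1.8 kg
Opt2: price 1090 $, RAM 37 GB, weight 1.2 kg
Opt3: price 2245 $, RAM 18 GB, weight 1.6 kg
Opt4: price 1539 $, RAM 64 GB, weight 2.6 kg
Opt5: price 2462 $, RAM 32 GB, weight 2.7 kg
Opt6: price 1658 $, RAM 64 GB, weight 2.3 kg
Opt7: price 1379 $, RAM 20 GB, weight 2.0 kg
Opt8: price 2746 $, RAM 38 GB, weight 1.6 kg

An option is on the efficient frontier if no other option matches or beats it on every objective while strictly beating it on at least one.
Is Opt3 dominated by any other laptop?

Opt2 vs Opt3: price 1090≤2245, RAM 37≥18, weight 1.2≤1.6 — Opt2 is at least as good on every objective and strictly better on at least one, so Opt2 dominates Opt3.

Yes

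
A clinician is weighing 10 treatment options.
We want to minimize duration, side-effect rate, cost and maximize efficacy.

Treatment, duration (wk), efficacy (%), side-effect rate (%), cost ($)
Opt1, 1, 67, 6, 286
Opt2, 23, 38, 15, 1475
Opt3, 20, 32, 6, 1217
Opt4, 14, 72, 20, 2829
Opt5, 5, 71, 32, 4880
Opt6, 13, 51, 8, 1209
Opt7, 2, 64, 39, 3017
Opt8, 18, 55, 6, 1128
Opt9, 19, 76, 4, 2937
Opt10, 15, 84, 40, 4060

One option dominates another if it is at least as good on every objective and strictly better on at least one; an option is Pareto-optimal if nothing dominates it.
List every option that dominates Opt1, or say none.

none

Opt2: worse on duration (23 vs 1).
Opt3: worse on duration (20 vs 1).
Opt4: worse on duration (14 vs 1).
Opt5: worse on duration (5 vs 1).
Opt6: worse on duration (13 vs 1).
Opt7: worse on duration (2 vs 1).
Opt8: worse on duration (18 vs 1).
Opt9: worse on duration (19 vs 1).
Opt10: worse on duration (15 vs 1).
No option dominates Opt1.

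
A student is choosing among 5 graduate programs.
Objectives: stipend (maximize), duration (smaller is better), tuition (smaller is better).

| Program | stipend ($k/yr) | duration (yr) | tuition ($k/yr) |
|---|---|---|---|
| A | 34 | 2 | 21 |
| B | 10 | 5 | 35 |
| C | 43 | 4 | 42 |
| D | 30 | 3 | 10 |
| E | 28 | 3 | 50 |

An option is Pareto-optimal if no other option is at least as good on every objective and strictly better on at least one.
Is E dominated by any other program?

Yes

A vs E: stipend 34≥28, duration 2≤3, tuition 21≤50 — A is at least as good on every objective and strictly better on at least one, so A dominates E.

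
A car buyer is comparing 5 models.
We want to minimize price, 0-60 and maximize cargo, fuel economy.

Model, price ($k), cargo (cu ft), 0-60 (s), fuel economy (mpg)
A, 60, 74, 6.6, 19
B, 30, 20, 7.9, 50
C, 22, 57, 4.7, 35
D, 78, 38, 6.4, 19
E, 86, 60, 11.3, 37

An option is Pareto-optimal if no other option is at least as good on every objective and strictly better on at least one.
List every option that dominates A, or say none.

none

B: worse on cargo (20 vs 74).
C: worse on cargo (57 vs 74).
D: worse on price (78 vs 60).
E: worse on price (86 vs 60).
No option dominates A.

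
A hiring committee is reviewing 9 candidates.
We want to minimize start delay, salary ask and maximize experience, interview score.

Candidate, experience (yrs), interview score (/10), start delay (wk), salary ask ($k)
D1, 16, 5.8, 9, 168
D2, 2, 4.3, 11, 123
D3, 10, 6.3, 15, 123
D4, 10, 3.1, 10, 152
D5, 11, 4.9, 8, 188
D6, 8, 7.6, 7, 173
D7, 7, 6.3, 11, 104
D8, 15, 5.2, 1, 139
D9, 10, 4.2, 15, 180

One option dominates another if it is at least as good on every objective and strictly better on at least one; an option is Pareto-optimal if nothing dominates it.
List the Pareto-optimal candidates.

D1, D3, D6, D7, D8

D1: not dominated (best experience).
D2: dominated by D7 (experience 7≥2, interview score 6.3≥4.3, start delay 11≤11, salary ask 104≤123).
D3: not dominated.
D4: dominated by D8 (experience 15≥10, interview score 5.2≥3.1, start delay 1≤10, salary ask 139≤152).
D5: dominated by D8 (experience 15≥11, interview score 5.2≥4.9, start delay 1≤8, salary ask 139≤188).
D6: not dominated (best interview score).
D7: not dominated (best salary ask).
D8: not dominated (best start delay).
D9: dominated by D1 (experience 16≥10, interview score 5.8≥4.2, start delay 9≤15, salary ask 168≤180).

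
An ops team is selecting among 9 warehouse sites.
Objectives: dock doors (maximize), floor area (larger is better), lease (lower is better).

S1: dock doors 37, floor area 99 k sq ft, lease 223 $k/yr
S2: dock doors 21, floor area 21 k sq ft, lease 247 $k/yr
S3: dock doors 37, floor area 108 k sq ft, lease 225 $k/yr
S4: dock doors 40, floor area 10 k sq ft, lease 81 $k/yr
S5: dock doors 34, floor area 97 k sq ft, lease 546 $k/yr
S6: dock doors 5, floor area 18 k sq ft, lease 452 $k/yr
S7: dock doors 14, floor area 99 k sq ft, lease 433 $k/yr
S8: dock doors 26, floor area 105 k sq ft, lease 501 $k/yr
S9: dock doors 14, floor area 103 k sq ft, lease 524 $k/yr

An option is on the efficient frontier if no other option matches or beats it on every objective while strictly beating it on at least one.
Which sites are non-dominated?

S1, S3, S4

S1: not dominated.
S2: dominated by S1 (dock doors 37≥21, floor area 99≥21, lease 223≤247).
S3: not dominated (best floor area).
S4: not dominated (best dock doors).
S5: dominated by S1 (dock doors 37≥34, floor area 99≥97, lease 223≤546).
S6: dominated by S1 (dock doors 37≥5, floor area 99≥18, lease 223≤452).
S7: dominated by S1 (dock doors 37≥14, floor area 99≥99, lease 223≤433).
S8: dominated by S3 (dock doors 37≥26, floor area 108≥105, lease 225≤501).
S9: dominated by S3 (dock doors 37≥14, floor area 108≥103, lease 225≤524).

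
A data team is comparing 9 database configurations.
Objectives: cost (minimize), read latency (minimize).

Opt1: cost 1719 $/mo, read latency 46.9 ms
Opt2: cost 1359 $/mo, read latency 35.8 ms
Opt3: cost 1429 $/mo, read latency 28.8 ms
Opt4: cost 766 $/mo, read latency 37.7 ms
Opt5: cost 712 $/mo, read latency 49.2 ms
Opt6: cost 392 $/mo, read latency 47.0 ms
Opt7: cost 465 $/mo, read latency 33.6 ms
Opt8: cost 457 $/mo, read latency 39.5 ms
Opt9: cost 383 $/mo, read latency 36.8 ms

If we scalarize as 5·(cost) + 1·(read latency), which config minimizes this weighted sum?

Opt9

Opt1: 5·1719 + 1·46.9 = 8641.9
Opt2: 5·1359 + 1·35.8 = 6830.8
Opt3: 5·1429 + 1·28.8 = 7173.8
Opt4: 5·766 + 1·37.7 = 3867.7
Opt5: 5·712 + 1·49.2 = 3609.2
Opt6: 5·392 + 1·47.0 = 2007.0
Opt7: 5·465 + 1·33.6 = 2358.6
Opt8: 5·457 + 1·39.5 = 2324.5
Opt9: 5·383 + 1·36.8 = 1951.8
Lowest: Opt9 at 1951.8.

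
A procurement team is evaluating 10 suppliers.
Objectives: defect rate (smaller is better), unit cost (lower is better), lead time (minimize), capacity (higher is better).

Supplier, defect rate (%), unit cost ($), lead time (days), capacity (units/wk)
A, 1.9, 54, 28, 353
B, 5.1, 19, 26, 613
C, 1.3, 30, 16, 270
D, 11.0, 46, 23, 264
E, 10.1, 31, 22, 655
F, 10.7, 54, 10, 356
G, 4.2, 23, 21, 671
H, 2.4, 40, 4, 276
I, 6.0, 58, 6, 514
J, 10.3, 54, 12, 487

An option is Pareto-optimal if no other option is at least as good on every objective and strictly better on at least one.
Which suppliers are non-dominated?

A: not dominated.
B: not dominated (best unit cost).
C: not dominated (best defect rate).
D: dominated by C (defect rate 1.3≤11.0, unit cost 30≤46, lead time 16≤23, capacity 270≥264).
E: dominated by G (defect rate 4.2≤10.1, unit cost 23≤31, lead time 21≤22, capacity 671≥655).
F: not dominated.
G: not dominated (best capacity).
H: not dominated (best lead time).
I: not dominated.
J: not dominated.

A, B, C, F, G, H, I, J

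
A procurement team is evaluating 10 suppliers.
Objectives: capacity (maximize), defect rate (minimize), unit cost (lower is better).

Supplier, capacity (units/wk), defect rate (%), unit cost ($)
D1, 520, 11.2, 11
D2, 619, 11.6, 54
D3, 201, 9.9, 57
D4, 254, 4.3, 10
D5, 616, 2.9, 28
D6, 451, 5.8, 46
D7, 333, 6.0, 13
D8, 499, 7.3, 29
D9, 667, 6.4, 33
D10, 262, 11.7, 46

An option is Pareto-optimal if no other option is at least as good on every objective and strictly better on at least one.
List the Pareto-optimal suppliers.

D1, D4, D5, D7, D9

D1: not dominated.
D2: dominated by D9 (capacity 667≥619, defect rate 6.4≤11.6, unit cost 33≤54).
D3: dominated by D4 (capacity 254≥201, defect rate 4.3≤9.9, unit cost 10≤57).
D4: not dominated (best unit cost).
D5: not dominated (best defect rate).
D6: dominated by D5 (capacity 616≥451, defect rate 2.9≤5.8, unit cost 28≤46).
D7: not dominated.
D8: dominated by D5 (capacity 616≥499, defect rate 2.9≤7.3, unit cost 28≤29).
D9: not dominated (best capacity).
D10: dominated by D1 (capacity 520≥262, defect rate 11.2≤11.7, unit cost 11≤46).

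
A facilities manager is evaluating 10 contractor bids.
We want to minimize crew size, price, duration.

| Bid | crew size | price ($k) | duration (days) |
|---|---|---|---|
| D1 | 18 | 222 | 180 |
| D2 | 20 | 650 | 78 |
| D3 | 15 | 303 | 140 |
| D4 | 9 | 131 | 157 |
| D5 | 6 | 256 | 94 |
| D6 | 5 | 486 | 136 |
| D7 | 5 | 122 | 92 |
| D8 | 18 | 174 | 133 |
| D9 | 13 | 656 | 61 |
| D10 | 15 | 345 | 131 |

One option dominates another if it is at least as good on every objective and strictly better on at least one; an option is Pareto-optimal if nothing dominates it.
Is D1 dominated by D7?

D7 vs D1: crew size 5≤18, price 122≤222, duration 92≤180 — D7 is at least as good on every objective with at least one strict improvement.

Yes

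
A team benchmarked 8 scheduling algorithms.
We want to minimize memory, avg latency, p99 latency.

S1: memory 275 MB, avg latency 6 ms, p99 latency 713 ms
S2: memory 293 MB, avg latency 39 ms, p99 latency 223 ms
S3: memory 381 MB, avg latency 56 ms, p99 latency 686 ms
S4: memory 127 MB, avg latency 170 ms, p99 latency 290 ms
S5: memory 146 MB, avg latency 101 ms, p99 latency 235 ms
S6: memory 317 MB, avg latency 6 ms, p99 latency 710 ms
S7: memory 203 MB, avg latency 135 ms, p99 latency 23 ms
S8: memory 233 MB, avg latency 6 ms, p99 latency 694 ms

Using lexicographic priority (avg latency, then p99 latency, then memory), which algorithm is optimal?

First minimize avg latency: best is 6, kept {S1, S6, S8}.
Then minimize p99 latency: best is 694, kept {S8}.

S8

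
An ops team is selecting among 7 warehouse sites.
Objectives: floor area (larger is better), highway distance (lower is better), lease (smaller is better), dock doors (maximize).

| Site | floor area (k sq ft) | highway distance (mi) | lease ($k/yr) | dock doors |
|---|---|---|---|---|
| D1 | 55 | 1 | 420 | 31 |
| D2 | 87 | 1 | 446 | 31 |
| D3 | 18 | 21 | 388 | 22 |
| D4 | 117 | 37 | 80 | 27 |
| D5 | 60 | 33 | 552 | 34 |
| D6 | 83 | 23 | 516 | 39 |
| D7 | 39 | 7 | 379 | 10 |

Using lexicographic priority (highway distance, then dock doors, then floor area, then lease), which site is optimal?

D2

First minimize highway distance: best is 1, kept {D1, D2}.
Then maximize dock doors: best is 31, kept {D1, D2}.
Then maximize floor area: best is 87, kept {D2}.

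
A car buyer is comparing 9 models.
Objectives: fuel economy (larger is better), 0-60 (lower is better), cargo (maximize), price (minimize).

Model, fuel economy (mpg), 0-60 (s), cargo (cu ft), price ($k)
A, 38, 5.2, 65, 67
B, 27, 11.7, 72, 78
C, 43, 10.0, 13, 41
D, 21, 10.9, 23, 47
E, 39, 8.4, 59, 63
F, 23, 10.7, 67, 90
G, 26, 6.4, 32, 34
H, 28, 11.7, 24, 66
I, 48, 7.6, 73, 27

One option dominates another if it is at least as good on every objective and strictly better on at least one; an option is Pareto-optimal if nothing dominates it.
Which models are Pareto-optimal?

A, G, I

A: not dominated (best 0-60).
B: dominated by I (fuel economy 48≥27, 0-60 7.6≤11.7, cargo 73≥72, price 27≤78).
C: dominated by I (fuel economy 48≥43, 0-60 7.6≤10.0, cargo 73≥13, price 27≤41).
D: dominated by G (fuel economy 26≥21, 0-60 6.4≤10.9, cargo 32≥23, price 34≤47).
E: dominated by I (fuel economy 48≥39, 0-60 7.6≤8.4, cargo 73≥59, price 27≤63).
F: dominated by I (fuel economy 48≥23, 0-60 7.6≤10.7, cargo 73≥67, price 27≤90).
G: not dominated.
H: dominated by E (fuel economy 39≥28, 0-60 8.4≤11.7, cargo 59≥24, price 63≤66).
I: not dominated (best fuel economy).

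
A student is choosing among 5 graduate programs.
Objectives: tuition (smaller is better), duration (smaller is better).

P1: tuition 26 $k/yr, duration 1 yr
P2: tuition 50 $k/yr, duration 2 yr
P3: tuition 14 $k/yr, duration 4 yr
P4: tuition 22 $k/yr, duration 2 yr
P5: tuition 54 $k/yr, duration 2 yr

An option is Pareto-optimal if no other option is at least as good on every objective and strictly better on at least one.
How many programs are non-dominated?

3

P1: not dominated (best duration).
P2: dominated by P1 (tuition 26≤50, duration 1≤2).
P3: not dominated (best tuition).
P4: not dominated.
P5: dominated by P1 (tuition 26≤54, duration 1≤2).
Pareto-optimal: P1, P3, P4 → 3.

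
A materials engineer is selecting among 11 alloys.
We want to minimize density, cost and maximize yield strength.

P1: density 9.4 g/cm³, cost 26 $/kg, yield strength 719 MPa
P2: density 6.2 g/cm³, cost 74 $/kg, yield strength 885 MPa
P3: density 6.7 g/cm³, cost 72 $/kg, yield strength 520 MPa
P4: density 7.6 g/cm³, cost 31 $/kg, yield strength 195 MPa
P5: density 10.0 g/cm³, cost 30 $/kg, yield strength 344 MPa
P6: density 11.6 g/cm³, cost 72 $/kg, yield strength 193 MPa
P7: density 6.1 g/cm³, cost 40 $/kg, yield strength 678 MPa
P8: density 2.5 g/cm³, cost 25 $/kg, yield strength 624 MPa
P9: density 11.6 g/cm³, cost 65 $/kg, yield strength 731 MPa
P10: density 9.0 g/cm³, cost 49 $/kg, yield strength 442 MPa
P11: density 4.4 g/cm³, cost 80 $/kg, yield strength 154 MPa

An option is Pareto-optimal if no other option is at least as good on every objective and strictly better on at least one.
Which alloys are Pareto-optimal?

P1, P2, P7, P8, P9

P1: not dominated.
P2: not dominated (best yield strength).
P3: dominated by P7 (density 6.1≤6.7, cost 40≤72, yield strength 678≥520).
P4: dominated by P8 (density 2.5≤7.6, cost 25≤31, yield strength 624≥195).
P5: dominated by P1 (density 9.4≤10.0, cost 26≤30, yield strength 719≥344).
P6: dominated by P1 (density 9.4≤11.6, cost 26≤72, yield strength 719≥193).
P7: not dominated.
P8: not dominated (best density).
P9: not dominated.
P10: dominated by P7 (density 6.1≤9.0, cost 40≤49, yield strength 678≥442).
P11: dominated by P8 (density 2.5≤4.4, cost 25≤80, yield strength 624≥154).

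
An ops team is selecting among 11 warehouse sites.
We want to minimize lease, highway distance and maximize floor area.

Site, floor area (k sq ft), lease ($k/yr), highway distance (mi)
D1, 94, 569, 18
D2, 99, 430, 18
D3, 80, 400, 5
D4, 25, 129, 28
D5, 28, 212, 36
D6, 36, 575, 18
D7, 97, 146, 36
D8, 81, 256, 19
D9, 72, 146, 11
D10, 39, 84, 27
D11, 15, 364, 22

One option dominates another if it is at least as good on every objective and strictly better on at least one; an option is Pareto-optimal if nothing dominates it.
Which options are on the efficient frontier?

D2, D3, D7, D8, D9, D10

D1: dominated by D2 (floor area 99≥94, lease 430≤569, highway distance 18≤18).
D2: not dominated (best floor area).
D3: not dominated (best highway distance).
D4: dominated by D10 (floor area 39≥25, lease 84≤129, highway distance 27≤28).
D5: dominated by D7 (floor area 97≥28, lease 146≤212, highway distance 36≤36).
D6: dominated by D1 (floor area 94≥36, lease 569≤575, highway distance 18≤18).
D7: not dominated.
D8: not dominated.
D9: not dominated.
D10: not dominated (best lease).
D11: dominated by D8 (floor area 81≥15, lease 256≤364, highway distance 19≤22).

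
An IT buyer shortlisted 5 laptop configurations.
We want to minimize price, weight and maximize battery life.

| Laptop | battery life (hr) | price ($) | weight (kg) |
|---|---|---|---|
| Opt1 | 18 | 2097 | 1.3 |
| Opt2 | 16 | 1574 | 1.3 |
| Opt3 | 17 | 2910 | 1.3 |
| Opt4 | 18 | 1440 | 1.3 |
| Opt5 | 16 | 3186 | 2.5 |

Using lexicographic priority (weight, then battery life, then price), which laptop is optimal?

First minimize weight: best is 1.3, kept {Opt1, Opt2, Opt3, Opt4}.
Then maximize battery life: best is 18, kept {Opt1, Opt4}.
Then minimize price: best is 1440, kept {Opt4}.

Opt4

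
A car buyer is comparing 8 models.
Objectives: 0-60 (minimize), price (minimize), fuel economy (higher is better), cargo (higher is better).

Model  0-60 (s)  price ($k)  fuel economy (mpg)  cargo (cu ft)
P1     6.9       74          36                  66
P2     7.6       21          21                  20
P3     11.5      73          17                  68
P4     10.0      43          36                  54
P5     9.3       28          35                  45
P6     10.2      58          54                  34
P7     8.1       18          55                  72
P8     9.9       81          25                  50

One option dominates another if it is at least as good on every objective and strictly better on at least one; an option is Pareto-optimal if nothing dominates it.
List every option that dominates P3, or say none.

P7: 0-60 8.1≤11.5, price 18≤73, fuel economy 55≥17, cargo 72≥68 — dominates P3.
Others (P1, P2, P4, P5, P6, P8) are each worse than P3 on at least one objective.

P7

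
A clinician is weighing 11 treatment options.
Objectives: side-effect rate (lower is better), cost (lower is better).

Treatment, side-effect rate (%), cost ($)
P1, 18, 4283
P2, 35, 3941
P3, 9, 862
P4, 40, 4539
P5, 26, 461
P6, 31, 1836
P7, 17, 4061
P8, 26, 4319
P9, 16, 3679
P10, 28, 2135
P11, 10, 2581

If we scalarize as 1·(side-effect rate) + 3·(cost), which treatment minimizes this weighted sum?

P5

P1: 1·18 + 3·4283 = 12867
P2: 1·35 + 3·3941 = 11858
P3: 1·9 + 3·862 = 2595
P4: 1·40 + 3·4539 = 13657
P5: 1·26 + 3·461 = 1409
P6: 1·31 + 3·1836 = 5539
P7: 1·17 + 3·4061 = 12200
P8: 1·26 + 3·4319 = 12983
P9: 1·16 + 3·3679 = 11053
P10: 1·28 + 3·2135 = 6433
P11: 1·10 + 3·2581 = 7753
Lowest: P5 at 1409.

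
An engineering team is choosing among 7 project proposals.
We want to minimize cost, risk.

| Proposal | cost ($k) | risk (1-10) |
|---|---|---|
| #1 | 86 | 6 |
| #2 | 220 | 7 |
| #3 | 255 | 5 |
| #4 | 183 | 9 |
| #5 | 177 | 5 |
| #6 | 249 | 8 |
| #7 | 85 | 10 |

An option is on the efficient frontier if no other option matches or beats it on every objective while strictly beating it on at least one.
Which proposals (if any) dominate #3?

#5

#5: cost 177≤255, risk 5≤5 — dominates #3.
Others (#1, #2, #4, #6, #7) are each worse than #3 on at least one objective.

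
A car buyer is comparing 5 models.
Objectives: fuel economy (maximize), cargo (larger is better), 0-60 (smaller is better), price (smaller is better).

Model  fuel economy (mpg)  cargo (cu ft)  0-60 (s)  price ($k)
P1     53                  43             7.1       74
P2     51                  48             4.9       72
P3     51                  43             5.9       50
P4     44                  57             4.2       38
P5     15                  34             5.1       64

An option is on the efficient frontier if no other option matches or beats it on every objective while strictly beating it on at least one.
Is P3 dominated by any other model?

No

P1: worse on 0-60 (7.1 vs 5.9).
P2: worse on price (72 vs 50).
P4: worse on fuel economy (44 vs 51).
P5: worse on fuel economy (15 vs 51).
No option is at least as good as P3 on every objective and strictly better on one.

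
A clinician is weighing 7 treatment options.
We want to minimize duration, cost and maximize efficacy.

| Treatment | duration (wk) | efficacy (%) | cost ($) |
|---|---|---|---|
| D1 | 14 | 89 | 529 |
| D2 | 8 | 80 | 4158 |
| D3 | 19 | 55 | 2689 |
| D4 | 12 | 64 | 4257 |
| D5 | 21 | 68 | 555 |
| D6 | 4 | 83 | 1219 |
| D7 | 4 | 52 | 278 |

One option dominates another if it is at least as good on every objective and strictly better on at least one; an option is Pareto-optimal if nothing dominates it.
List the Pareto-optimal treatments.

D1, D6, D7

D1: not dominated (best efficacy).
D2: dominated by D6 (duration 4≤8, efficacy 83≥80, cost 1219≤4158).
D3: dominated by D1 (duration 14≤19, efficacy 89≥55, cost 529≤2689).
D4: dominated by D2 (duration 8≤12, efficacy 80≥64, cost 4158≤4257).
D5: dominated by D1 (duration 14≤21, efficacy 89≥68, cost 529≤555).
D6: not dominated.
D7: not dominated (best cost).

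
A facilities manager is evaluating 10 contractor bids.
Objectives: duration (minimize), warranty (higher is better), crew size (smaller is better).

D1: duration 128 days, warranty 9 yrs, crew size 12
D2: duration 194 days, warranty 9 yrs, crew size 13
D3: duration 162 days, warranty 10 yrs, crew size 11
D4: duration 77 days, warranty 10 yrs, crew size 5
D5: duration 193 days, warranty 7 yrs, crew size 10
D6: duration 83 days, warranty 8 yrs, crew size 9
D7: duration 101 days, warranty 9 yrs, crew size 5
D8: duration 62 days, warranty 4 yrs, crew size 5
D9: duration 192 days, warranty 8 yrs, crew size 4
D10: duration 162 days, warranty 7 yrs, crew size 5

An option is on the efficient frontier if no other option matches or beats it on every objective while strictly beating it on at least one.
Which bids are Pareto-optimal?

D1: dominated by D4 (duration 77≤128, warranty 10≥9, crew size 5≤12).
D2: dominated by D1 (duration 128≤194, warranty 9≥9, crew size 12≤13).
D3: dominated by D4 (duration 77≤162, warranty 10≥10, crew size 5≤11).
D4: not dominated.
D5: dominated by D4 (duration 77≤193, warranty 10≥7, crew size 5≤10).
D6: dominated by D4 (duration 77≤83, warranty 10≥8, crew size 5≤9).
D7: dominated by D4 (duration 77≤101, warranty 10≥9, crew size 5≤5).
D8: not dominated (best duration).
D9: not dominated (best crew size).
D10: dominated by D4 (duration 77≤162, warranty 10≥7, crew size 5≤5).

D4, D8, D9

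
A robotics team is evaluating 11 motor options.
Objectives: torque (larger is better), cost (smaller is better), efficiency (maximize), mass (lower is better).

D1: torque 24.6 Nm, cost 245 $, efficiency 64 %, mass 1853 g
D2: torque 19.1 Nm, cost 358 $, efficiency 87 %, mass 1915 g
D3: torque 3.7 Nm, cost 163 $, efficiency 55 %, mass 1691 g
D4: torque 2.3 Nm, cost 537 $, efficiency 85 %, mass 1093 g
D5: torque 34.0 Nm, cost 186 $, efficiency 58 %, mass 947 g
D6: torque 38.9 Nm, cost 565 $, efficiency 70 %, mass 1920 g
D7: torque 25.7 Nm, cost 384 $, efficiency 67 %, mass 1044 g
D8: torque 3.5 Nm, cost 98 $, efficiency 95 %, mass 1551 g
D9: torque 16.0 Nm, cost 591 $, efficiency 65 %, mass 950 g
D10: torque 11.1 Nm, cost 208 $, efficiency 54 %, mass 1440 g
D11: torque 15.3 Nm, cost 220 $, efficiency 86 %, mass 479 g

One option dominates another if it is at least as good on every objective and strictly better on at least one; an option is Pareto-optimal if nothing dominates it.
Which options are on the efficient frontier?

D1, D2, D3, D5, D6, D7, D8, D9, D11

D1: not dominated.
D2: not dominated.
D3: not dominated.
D4: dominated by D11 (torque 15.3≥2.3, cost 220≤537, efficiency 86≥85, mass 479≤1093).
D5: not dominated.
D6: not dominated (best torque).
D7: not dominated.
D8: not dominated (best cost).
D9: not dominated.
D10: dominated by D5 (torque 34.0≥11.1, cost 186≤208, efficiency 58≥54, mass 947≤1440).
D11: not dominated (best mass).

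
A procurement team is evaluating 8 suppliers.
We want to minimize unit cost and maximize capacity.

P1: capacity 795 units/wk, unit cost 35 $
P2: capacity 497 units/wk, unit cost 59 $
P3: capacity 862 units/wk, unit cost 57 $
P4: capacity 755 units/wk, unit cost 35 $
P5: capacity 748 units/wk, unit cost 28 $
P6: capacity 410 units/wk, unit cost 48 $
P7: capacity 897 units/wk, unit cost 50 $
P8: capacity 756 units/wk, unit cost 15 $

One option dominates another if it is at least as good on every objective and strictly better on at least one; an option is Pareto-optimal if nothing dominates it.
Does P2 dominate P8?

No

P2 vs P8: P2 is worse on capacity (497 vs 756), so it does not dominate P8.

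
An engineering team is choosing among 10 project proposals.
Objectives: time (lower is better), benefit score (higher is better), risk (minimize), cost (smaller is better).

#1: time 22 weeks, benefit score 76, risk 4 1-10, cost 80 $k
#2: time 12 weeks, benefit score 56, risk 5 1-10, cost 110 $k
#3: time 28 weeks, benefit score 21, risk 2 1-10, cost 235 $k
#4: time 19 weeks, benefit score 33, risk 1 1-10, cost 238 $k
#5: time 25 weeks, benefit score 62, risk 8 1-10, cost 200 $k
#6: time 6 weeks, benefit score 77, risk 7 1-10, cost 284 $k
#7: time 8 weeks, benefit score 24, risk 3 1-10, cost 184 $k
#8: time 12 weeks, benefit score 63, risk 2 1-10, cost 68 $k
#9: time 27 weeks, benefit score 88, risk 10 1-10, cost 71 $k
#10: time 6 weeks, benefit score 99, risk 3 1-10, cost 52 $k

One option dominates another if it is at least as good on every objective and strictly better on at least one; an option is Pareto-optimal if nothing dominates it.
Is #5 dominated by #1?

Yes

#1 vs #5: time 22≤25, benefit score 76≥62, risk 4≤8, cost 80≤200 — #1 is at least as good on every objective with at least one strict improvement.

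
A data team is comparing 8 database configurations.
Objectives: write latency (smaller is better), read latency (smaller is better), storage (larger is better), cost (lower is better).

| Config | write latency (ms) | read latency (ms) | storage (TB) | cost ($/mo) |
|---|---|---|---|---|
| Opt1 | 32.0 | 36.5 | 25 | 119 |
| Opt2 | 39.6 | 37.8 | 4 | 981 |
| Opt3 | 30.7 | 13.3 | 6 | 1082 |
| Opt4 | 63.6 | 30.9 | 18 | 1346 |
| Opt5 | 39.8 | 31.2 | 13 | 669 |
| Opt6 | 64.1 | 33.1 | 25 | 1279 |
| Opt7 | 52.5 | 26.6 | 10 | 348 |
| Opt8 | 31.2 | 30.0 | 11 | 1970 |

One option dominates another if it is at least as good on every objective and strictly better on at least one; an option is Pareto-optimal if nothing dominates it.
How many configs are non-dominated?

7

Opt1: not dominated (best cost).
Opt2: dominated by Opt1 (write latency 32.0≤39.6, read latency 36.5≤37.8, storage 25≥4, cost 119≤981).
Opt3: not dominated (best write latency).
Opt4: not dominated.
Opt5: not dominated.
Opt6: not dominated.
Opt7: not dominated.
Opt8: not dominated.
Pareto-optimal: Opt1, Opt3, Opt4, Opt5, Opt6, Opt7, Opt8 → 7.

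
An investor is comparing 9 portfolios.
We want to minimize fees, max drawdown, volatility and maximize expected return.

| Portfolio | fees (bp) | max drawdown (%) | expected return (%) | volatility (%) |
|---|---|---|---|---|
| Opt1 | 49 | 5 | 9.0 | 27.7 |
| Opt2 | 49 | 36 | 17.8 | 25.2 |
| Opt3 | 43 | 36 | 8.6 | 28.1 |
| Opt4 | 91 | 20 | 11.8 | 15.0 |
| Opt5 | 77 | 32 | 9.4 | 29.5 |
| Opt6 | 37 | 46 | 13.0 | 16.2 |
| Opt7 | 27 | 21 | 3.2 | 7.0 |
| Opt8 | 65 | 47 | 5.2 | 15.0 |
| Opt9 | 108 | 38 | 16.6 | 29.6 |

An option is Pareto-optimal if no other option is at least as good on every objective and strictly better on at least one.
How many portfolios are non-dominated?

8

Opt1: not dominated (best max drawdown).
Opt2: not dominated (best expected return).
Opt3: not dominated.
Opt4: not dominated.
Opt5: not dominated.
Opt6: not dominated.
Opt7: not dominated (best fees).
Opt8: not dominated.
Opt9: dominated by Opt2 (fees 49≤108, max drawdown 36≤38, expected return 17.8≥16.6, volatility 25.2≤29.6).
Pareto-optimal: Opt1, Opt2, Opt3, Opt4, Opt5, Opt6, Opt7, Opt8 → 8.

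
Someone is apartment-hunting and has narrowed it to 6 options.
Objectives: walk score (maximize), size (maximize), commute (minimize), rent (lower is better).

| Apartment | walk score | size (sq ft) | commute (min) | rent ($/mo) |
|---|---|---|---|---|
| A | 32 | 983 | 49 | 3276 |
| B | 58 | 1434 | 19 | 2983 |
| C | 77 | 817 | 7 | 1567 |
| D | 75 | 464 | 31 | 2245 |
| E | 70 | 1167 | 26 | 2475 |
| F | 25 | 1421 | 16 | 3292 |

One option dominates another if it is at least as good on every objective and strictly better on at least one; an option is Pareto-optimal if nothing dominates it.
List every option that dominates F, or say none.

none

A: worse on size (983 vs 1421).
B: worse on commute (19 vs 16).
C: worse on size (817 vs 1421).
D: worse on size (464 vs 1421).
E: worse on size (1167 vs 1421).
No option dominates F.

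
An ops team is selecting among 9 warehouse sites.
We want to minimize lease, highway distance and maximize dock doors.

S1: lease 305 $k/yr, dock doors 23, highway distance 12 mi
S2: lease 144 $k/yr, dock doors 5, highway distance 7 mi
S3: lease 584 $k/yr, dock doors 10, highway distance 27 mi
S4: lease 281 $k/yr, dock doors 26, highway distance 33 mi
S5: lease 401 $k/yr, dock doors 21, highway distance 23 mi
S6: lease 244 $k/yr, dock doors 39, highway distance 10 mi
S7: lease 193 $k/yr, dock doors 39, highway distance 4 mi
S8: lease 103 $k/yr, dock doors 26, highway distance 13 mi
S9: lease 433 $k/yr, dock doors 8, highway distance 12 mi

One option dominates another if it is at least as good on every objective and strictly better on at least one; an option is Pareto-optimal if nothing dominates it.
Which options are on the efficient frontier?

S1: dominated by S6 (lease 244≤305, dock doors 39≥23, highway distance 10≤12).
S2: not dominated.
S3: dominated by S1 (lease 305≤584, dock doors 23≥10, highway distance 12≤27).
S4: dominated by S6 (lease 244≤281, dock doors 39≥26, highway distance 10≤33).
S5: dominated by S1 (lease 305≤401, dock doors 23≥21, highway distance 12≤23).
S6: dominated by S7 (lease 193≤244, dock doors 39≥39, highway distance 4≤10).
S7: not dominated (best highway distance).
S8: not dominated (best lease).
S9: dominated by S1 (lease 305≤433, dock doors 23≥8, highway distance 12≤12).

S2, S7, S8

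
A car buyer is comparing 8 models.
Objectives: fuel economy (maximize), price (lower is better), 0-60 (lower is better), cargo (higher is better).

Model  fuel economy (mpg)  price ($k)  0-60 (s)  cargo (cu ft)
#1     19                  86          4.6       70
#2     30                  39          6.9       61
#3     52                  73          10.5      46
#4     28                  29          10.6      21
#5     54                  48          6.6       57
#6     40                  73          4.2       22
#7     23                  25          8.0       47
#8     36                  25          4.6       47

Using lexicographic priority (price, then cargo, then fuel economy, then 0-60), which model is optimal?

First minimize price: best is 25, kept {#7, #8}.
Then maximize cargo: best is 47, kept {#7, #8}.
Then maximize fuel economy: best is 36, kept {#8}.

#8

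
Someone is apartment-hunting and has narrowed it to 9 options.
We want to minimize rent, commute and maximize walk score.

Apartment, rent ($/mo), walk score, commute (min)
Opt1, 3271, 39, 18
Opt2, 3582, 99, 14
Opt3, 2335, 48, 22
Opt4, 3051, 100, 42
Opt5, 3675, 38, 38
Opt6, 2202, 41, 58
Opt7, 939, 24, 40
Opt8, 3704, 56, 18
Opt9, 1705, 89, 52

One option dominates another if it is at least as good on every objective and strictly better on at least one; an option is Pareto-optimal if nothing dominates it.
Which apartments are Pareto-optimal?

Opt1: not dominated.
Opt2: not dominated (best commute).
Opt3: not dominated.
Opt4: not dominated (best walk score).
Opt5: dominated by Opt1 (rent 3271≤3675, walk score 39≥38, commute 18≤38).
Opt6: dominated by Opt9 (rent 1705≤2202, walk score 89≥41, commute 52≤58).
Opt7: not dominated (best rent).
Opt8: dominated by Opt2 (rent 3582≤3704, walk score 99≥56, commute 14≤18).
Opt9: not dominated.

Opt1, Opt2, Opt3, Opt4, Opt7, Opt9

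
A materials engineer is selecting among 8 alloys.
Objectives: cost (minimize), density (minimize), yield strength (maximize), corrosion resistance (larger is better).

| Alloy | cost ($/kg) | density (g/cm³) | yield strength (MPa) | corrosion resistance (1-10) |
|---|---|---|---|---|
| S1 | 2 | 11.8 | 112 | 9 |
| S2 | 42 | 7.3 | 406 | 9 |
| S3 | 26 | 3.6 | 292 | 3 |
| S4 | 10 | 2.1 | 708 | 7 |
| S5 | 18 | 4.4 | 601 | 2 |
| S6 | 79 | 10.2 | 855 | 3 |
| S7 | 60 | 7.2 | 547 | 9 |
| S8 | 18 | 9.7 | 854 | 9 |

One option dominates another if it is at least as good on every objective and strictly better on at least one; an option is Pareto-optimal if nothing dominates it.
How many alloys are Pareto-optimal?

6

S1: not dominated (best cost).
S2: not dominated.
S3: dominated by S4 (cost 10≤26, density 2.1≤3.6, yield strength 708≥292, corrosion resistance 7≥3).
S4: not dominated (best density).
S5: dominated by S4 (cost 10≤18, density 2.1≤4.4, yield strength 708≥601, corrosion resistance 7≥2).
S6: not dominated (best yield strength).
S7: not dominated.
S8: not dominated.
Pareto-optimal: S1, S2, S4, S6, S7, S8 → 6.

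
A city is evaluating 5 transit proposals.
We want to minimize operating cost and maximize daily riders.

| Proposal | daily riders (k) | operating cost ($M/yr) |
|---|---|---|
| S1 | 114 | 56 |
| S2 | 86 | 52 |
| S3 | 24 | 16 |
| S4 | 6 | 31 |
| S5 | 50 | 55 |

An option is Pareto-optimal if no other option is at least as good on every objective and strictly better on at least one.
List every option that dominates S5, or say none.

S2: daily riders 86≥50, operating cost 52≤55 — dominates S5.
Others (S1, S3, S4) are each worse than S5 on at least one objective.

S2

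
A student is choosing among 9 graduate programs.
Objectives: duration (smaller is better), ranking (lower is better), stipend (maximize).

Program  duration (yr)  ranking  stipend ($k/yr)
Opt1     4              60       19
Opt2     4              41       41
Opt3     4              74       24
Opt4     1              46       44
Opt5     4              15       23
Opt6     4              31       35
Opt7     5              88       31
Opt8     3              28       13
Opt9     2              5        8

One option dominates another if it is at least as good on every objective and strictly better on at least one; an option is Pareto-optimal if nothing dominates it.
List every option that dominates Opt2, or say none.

none

Opt1: worse on ranking (60 vs 41).
Opt3: worse on ranking (74 vs 41).
Opt4: worse on ranking (46 vs 41).
Opt5: worse on stipend (23 vs 41).
Opt6: worse on stipend (35 vs 41).
Opt7: worse on duration (5 vs 4).
Opt8: worse on stipend (13 vs 41).
Opt9: worse on stipend (8 vs 41).
No option dominates Opt2.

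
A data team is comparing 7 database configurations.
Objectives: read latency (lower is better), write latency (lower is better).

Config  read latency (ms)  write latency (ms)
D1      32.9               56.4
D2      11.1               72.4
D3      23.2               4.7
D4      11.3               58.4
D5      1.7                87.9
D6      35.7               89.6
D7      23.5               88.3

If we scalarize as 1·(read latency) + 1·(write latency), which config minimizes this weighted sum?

D3

D1: 1·32.9 + 1·56.4 = 89.3
D2: 1·11.1 + 1·72.4 = 83.5
D3: 1·23.2 + 1·4.7 = 27.9
D4: 1·11.3 + 1·58.4 = 69.7
D5: 1·1.7 + 1·87.9 = 89.6
D6: 1·35.7 + 1·89.6 = 125.3
D7: 1·23.5 + 1·88.3 = 111.8
Lowest: D3 at 27.9.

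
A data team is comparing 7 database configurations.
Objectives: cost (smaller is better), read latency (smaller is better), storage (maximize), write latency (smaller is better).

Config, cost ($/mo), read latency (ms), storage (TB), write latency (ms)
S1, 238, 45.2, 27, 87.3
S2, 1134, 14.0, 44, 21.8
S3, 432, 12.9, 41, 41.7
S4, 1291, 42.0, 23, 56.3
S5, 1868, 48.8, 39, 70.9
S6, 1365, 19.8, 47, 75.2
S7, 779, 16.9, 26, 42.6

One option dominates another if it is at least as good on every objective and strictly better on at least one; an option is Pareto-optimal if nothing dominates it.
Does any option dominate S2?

No

S1: worse on read latency (45.2 vs 14.0).
S3: worse on storage (41 vs 44).
S4: worse on cost (1291 vs 1134).
S5: worse on cost (1868 vs 1134).
S6: worse on cost (1365 vs 1134).
S7: worse on read latency (16.9 vs 14.0).
No option is at least as good as S2 on every objective and strictly better on one.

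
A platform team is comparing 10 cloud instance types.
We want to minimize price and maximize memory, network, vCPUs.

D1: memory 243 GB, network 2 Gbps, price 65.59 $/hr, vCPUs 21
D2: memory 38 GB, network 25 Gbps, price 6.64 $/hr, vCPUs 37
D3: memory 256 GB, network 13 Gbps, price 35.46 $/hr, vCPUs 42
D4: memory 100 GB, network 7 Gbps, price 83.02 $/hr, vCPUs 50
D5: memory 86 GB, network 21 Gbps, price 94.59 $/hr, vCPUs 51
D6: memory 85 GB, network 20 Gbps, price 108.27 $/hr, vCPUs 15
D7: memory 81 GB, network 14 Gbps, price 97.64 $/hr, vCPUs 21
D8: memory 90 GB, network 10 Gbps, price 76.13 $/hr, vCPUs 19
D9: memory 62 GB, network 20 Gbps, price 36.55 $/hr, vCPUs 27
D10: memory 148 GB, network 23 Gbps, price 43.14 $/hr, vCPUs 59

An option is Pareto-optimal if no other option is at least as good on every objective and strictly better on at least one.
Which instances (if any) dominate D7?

D5: memory 86≥81, network 21≥14, price 94.59≤97.64, vCPUs 51≥21 — dominates D7.
D10: memory 148≥81, network 23≥14, price 43.14≤97.64, vCPUs 59≥21 — dominates D7.
Others (D1, D2, D3, D4, D6, D8, D9) are each worse than D7 on at least one objective.

D5, D10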